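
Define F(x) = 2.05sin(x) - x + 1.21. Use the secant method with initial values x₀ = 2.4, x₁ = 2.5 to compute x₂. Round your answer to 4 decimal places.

2.4755

F(2.4) = 0.194700, F(2.5) = -0.063132
x₂ = 2.500000 − (-0.063132)·(2.500000 − 2.400000) / (-0.063132 − 0.194700) = 2.500000 − (-0.006313)/(-0.257832) = 2.475514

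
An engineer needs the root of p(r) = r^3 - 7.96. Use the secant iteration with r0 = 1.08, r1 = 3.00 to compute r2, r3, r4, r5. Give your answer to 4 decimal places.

1.5798, 1.8272, 2.0404, 1.9928

p(1.08) = -6.700288, p(3.00) = 19.040000
r2 = 3.000000 − 19.040000·(3.000000 − 1.080000) / (19.040000 − (-6.700288)) = 3.000000 − (36.556800)/(25.740288) = 1.579783
p(1.579783) = -4.017315
r3 = 1.579783 − (-4.017315)·(1.579783 − 3.000000) / (-4.017315 − 19.040000) = 1.579783 − (5.705459)/(-23.057315) = 1.827230
p(1.827230) = -1.859304
r4 = 1.827230 − (-1.859304)·(1.827230 − 1.579783) / (-1.859304 − (-4.017315)) = 1.827230 − (-0.460079)/(2.158010) = 2.040425
p(2.040425) = 0.534977
r5 = 2.040425 − 0.534977·(2.040425 − 1.827230) / (0.534977 − (-1.859304)) = 2.040425 − (0.114055)/(2.394281) = 1.992789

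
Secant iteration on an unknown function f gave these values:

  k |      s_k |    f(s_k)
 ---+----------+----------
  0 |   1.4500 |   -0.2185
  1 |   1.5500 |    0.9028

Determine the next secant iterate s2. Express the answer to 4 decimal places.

s2 = 1.5500 − 0.9028·(1.5500 − 1.4500) / (0.9028 − (-0.2185))
   = 1.5500 − (0.090280)/(1.121300) = 1.469486

1.4695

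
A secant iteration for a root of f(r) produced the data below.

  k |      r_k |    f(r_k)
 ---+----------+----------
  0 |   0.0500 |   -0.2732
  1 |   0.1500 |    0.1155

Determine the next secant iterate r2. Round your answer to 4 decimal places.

0.1203

r2 = 0.1500 − 0.1155·(0.1500 − 0.0500) / (0.1155 − (-0.2732))
   = 0.1500 − (0.011550)/(0.388700) = 0.120286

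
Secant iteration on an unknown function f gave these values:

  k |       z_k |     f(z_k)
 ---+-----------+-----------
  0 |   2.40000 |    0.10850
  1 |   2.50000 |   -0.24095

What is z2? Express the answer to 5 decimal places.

z2 = 2.50000 − (-0.24095)·(2.50000 − 2.40000) / (-0.24095 − 0.10850)
   = 2.50000 − (-0.0240950)/(-0.3494500) = 2.4310488

2.43105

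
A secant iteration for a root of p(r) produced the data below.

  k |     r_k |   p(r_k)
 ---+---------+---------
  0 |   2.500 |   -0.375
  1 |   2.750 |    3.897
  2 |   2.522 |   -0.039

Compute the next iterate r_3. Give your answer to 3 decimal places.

r_3 = 2.522 − (-0.039)·(2.522 − 2.750) / (-0.039 − 3.897)
   = 2.522 − (0.00889)/(-3.93600) = 2.52426

2.524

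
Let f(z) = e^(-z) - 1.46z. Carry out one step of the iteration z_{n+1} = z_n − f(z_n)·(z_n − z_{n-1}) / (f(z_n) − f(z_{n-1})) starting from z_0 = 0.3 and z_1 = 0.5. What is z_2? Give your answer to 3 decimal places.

0.442

f(0.3) = 0.30282, f(0.5) = -0.12347
z_2 = 0.50000 − (-0.12347)·(0.50000 − 0.30000) / (-0.12347 − 0.30282) = 0.50000 − (-0.02469)/(-0.42629) = 0.44207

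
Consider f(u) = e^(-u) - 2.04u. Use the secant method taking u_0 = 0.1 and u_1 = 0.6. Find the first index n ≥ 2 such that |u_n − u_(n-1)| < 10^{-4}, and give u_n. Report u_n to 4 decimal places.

n = 5, u_n = 0.3466

f(0.1) = 0.700837, f(0.6) = -0.675188
u_2 = 0.600000 − (-0.675188)·(0.500000)/(-1.376026) = 0.354660;  |Δ| = 0.245340
f(0.354660) = -0.022094
u_3 = 0.354660 − (-0.022094)·(-0.245340)/(0.653094) = 0.346360;  |Δ| = 0.008300
f(0.346360) = 0.000683
u_4 = 0.346360 − 0.000683·(-0.008300)/(0.022778) = 0.346609;  |Δ| = 0.000249
f(0.346609) = -0.000001
u_5 = 0.346609 − (-0.000001)·(0.000249)/(-0.000684) = 0.346609;  |Δ| = 0.000000
|u_5 − u_4| = 0.000000 < 10^{-4}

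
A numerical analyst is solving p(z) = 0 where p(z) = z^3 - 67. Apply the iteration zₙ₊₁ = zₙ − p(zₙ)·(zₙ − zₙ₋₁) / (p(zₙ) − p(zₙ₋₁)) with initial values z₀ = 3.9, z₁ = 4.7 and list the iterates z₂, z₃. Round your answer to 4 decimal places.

p(3.9) = -7.681000, p(4.7) = 36.823000
z₂ = 4.700000 − 36.823000·(4.700000 − 3.900000) / (36.823000 − (-7.681000)) = 4.700000 − (29.458400)/(44.504000) = 4.038073
p(4.038073) = -1.155047
z₃ = 4.038073 − (-1.155047)·(4.038073 − 4.700000) / (-1.155047 − 36.823000) = 4.038073 − (0.764557)/(-37.978047) = 4.058205

4.0381, 4.0582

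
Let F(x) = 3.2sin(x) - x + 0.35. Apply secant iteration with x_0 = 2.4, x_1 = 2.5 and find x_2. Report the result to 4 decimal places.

F(2.4) = 0.111482, F(2.5) = -0.234889
x_2 = 2.500000 − (-0.234889)·(2.500000 − 2.400000) / (-0.234889 − 0.111482) = 2.500000 − (-0.023489)/(-0.346371) = 2.432186

2.4322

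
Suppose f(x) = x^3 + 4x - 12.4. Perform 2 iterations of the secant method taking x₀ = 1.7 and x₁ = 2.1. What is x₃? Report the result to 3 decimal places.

1.752

f(1.7) = -0.68700, f(2.1) = 5.26100
x₂ = 2.10000 − 5.26100·(2.10000 − 1.70000) / (5.26100 − (-0.68700)) = 2.10000 − (2.10440)/(5.94800) = 1.74620
f(1.74620) = -0.09066
x₃ = 1.74620 − (-0.09066)·(1.74620 − 2.10000) / (-0.09066 − 5.26100) = 1.74620 − (0.03207)/(-5.35166) = 1.75219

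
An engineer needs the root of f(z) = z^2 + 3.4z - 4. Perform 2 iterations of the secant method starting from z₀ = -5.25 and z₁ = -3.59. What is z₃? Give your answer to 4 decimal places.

-4.3458

f(-5.25) = 5.712500, f(-3.59) = -3.317900
z₂ = -3.590000 − (-3.317900)·(-3.590000 − (-5.250000)) / (-3.317900 − 5.712500) = -3.590000 − (-5.507714)/(-9.030400) = -4.199908
f(-4.199908) = -0.640460
z₃ = -4.199908 − (-0.640460)·(-4.199908 − (-3.590000)) / (-0.640460 − (-3.317900)) = -4.199908 − (0.390621)/(2.677440) = -4.345802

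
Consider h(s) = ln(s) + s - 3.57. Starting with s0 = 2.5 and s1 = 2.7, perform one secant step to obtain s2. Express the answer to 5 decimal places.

2.61100

h(2.5) = -0.1537093, h(2.7) = 0.1232518
s2 = 2.7000000 − 0.1232518·(2.7000000 − 2.5000000) / (0.1232518 − (-0.1537093)) = 2.7000000 − (0.0246504)/(0.2769610) = 2.6109970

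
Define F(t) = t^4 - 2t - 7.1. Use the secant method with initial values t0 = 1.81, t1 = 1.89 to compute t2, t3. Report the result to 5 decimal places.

1.80945, 1.80941

F(1.81) = 0.0128312, F(1.89) = 1.8798984
t2 = 1.8900000 − 1.8798984·(1.8900000 − 1.8100000) / (1.8798984 − 0.0128312) = 1.8900000 − (0.1503919)/(1.8670672) = 1.8094502
F(1.8094502) = 0.0008963
t3 = 1.8094502 − 0.0008963·(1.8094502 − 1.8900000) / (0.0008963 − 1.8798984) = 1.8094502 − (-0.0000722)/(-1.8790022) = 1.8094118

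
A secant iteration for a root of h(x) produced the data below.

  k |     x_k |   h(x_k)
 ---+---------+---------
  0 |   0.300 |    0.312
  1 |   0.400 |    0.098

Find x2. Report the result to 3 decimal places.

0.446

x2 = 0.400 − 0.098·(0.400 − 0.300) / (0.098 − 0.312)
   = 0.400 − (0.00980)/(-0.21400) = 0.44579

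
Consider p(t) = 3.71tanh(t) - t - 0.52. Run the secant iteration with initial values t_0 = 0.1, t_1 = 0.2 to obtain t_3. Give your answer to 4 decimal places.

0.1952

p(0.1) = -0.250232, p(0.2) = 0.012262
t_2 = 0.200000 − 0.012262·(0.200000 − 0.100000) / (0.012262 − (-0.250232)) = 0.200000 − (0.001226)/(0.262494) = 0.195328
p(0.195328) = 0.000263
t_3 = 0.195328 − 0.000263·(0.195328 − 0.200000) / (0.000263 − 0.012262) = 0.195328 − (-0.000001)/(-0.012000) = 0.195226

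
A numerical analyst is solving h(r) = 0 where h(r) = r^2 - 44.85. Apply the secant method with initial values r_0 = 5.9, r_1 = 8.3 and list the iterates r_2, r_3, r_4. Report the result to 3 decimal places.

6.607, 6.687, 6.697

h(5.9) = -10.04000, h(8.3) = 24.04000
r_2 = 8.30000 − 24.04000·(8.30000 − 5.90000) / (24.04000 − (-10.04000)) = 8.30000 − (57.69600)/(34.08000) = 6.60704
h(6.60704) = -1.19699
r_3 = 6.60704 − (-1.19699)·(6.60704 − 8.30000) / (-1.19699 − 24.04000) = 6.60704 − (2.02646)/(-25.23699) = 6.68734
h(6.68734) = -0.12949
r_4 = 6.68734 − (-0.12949)·(6.68734 − 6.60704) / (-0.12949 − (-1.19699)) = 6.68734 − (-0.01040)/(1.06750) = 6.69708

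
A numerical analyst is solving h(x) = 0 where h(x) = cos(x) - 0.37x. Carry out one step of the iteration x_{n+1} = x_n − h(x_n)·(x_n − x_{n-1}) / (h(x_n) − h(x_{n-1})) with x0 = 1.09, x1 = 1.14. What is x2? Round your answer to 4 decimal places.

h(1.09) = 0.059185, h(1.14) = -0.004205
x2 = 1.140000 − (-0.004205)·(1.140000 − 1.090000) / (-0.004205 − 0.059185) = 1.140000 − (-0.000210)/(-0.063391) = 1.136683

1.1367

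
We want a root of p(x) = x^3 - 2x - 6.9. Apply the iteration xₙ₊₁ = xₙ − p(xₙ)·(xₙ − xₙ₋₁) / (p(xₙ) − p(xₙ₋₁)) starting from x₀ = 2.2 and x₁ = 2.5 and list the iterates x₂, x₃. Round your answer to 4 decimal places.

2.2447, 2.2500

p(2.2) = -0.652000, p(2.5) = 3.725000
x₂ = 2.500000 − 3.725000·(2.500000 − 2.200000) / (3.725000 − (-0.652000)) = 2.500000 − (1.117500)/(4.377000) = 2.244688
p(2.244688) = -0.079235
x₃ = 2.244688 − (-0.079235)·(2.244688 − 2.500000) / (-0.079235 − 3.725000) = 2.244688 − (0.020230)/(-3.804235) = 2.250006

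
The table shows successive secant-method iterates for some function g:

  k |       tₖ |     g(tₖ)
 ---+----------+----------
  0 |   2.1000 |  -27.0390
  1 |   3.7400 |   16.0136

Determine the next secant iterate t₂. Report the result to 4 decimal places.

t₂ = 3.7400 − 16.0136·(3.7400 − 2.1000) / (16.0136 − (-27.0390))
   = 3.7400 − (26.262304)/(43.052600) = 3.129995

3.1300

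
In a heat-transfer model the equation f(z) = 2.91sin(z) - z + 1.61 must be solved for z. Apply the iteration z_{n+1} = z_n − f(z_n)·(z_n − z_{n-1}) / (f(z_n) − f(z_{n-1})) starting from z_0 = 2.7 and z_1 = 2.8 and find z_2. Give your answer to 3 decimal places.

f(2.7) = 0.15368, f(2.8) = -0.21518
z_2 = 2.80000 − (-0.21518)·(2.80000 − 2.70000) / (-0.21518 − 0.15368) = 2.80000 − (-0.02152)/(-0.36886) = 2.74166

2.742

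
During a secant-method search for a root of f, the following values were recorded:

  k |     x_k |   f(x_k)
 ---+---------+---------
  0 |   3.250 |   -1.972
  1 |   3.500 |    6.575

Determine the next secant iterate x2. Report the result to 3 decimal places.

x2 = 3.500 − 6.575·(3.500 − 3.250) / (6.575 − (-1.972))
   = 3.500 − (1.64375)/(8.54700) = 3.30768

3.308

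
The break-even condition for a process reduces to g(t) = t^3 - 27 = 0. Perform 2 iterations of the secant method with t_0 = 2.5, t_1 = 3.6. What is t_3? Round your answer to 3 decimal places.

g(2.5) = -11.37500, g(3.6) = 19.65600
t_2 = 3.60000 − 19.65600·(3.60000 − 2.50000) / (19.65600 − (-11.37500)) = 3.60000 − (21.62160)/(31.03100) = 2.90323
g(2.90323) = -2.52952
t_3 = 2.90323 − (-2.52952)·(2.90323 − 3.60000) / (-2.52952 − 19.65600) = 2.90323 − (1.76251)/(-22.18552) = 2.98267

2.983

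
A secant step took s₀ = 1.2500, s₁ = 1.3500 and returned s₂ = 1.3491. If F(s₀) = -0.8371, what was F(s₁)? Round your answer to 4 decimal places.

The secant line through (1.2500, -0.8371) and (1.3500, F(s₁)) crosses zero at s₂ = 1.3491.
So (1.2500, -0.8371), (1.3500, F(s₁)), (1.3491, 0) are collinear:
F(s₁) = -0.8371 · (1.3500 − 1.3491) / (1.2500 − 1.3491) = -0.8371 · (0.000900)/(-0.099100) = 0.007602

0.0076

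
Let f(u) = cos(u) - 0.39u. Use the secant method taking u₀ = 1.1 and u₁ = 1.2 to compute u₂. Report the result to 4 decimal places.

1.1189

f(1.1) = 0.024596, f(1.2) = -0.105642
u₂ = 1.200000 − (-0.105642)·(1.200000 − 1.100000) / (-0.105642 − 0.024596) = 1.200000 − (-0.010564)/(-0.130238) = 1.118885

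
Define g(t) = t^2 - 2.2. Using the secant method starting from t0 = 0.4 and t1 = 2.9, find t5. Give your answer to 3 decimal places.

1.481

g(0.4) = -2.04000, g(2.9) = 6.21000
t2 = 2.90000 − 6.21000·(2.90000 − 0.40000) / (6.21000 − (-2.04000)) = 2.90000 − (15.52500)/(8.25000) = 1.01818
g(1.01818) = -1.16331
t3 = 1.01818 − (-1.16331)·(1.01818 − 2.90000) / (-1.16331 − 6.21000) = 1.01818 − (2.18913)/(-7.37331) = 1.31508
g(1.31508) = -0.47056
t4 = 1.31508 − (-0.47056)·(1.31508 − 1.01818) / (-0.47056 − (-1.16331)) = 1.31508 − (-0.13971)/(0.69274) = 1.51676
g(1.51676) = 0.10055
t5 = 1.51676 − 0.10055·(1.51676 − 1.31508) / (0.10055 − (-0.47056)) = 1.51676 − (0.02028)/(0.57111) = 1.48125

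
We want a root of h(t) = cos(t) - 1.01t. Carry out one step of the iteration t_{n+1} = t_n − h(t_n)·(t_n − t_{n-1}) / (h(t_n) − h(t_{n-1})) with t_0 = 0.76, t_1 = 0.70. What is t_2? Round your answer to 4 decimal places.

0.7345

h(0.76) = -0.042764, h(0.70) = 0.057842
t_2 = 0.700000 − 0.057842·(0.700000 − 0.760000) / (0.057842 − (-0.042764)) = 0.700000 − (-0.003471)/(0.100606) = 0.734496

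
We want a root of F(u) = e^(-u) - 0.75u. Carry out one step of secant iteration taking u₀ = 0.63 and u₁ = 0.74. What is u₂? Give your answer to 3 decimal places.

F(0.63) = 0.06009, F(0.74) = -0.07789
u₂ = 0.74000 − (-0.07789)·(0.74000 − 0.63000) / (-0.07789 − 0.06009) = 0.74000 − (-0.00857)/(-0.13798) = 0.67791

0.678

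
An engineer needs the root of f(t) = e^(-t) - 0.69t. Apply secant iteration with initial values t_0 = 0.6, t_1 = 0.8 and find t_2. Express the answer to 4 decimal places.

0.7135

f(0.6) = 0.134812, f(0.8) = -0.102671
t_2 = 0.800000 − (-0.102671)·(0.800000 − 0.600000) / (-0.102671 − 0.134812) = 0.800000 − (-0.020534)/(-0.237483) = 0.713534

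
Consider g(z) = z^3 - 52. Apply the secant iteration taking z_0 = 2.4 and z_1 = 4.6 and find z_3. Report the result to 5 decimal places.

3.66379

g(2.4) = -38.1760000, g(4.6) = 45.3360000
z_2 = 4.6000000 − 45.3360000·(4.6000000 − 2.4000000) / (45.3360000 − (-38.1760000)) = 4.6000000 − (99.7392000)/(83.5120000) = 3.4056902
g(3.4056902) = -12.4983334
z_3 = 3.4056902 − (-12.4983334)·(3.4056902 − 4.6000000) / (-12.4983334 − 45.3360000) = 3.4056902 − (14.9268821)/(-57.8343334) = 3.6637874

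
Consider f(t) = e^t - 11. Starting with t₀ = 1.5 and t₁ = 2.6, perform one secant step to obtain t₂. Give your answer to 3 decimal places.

f(1.5) = -6.51831, f(2.6) = 2.46374
t₂ = 2.60000 − 2.46374·(2.60000 − 1.50000) / (2.46374 − (-6.51831)) = 2.60000 − (2.71011)/(8.98205) = 2.29827

2.298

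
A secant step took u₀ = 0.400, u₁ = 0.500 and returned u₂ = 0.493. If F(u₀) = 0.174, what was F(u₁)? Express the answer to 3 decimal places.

The secant line through (0.400, 0.174) and (0.500, F(u₁)) crosses zero at u₂ = 0.493.
So (0.400, 0.174), (0.500, F(u₁)), (0.493, 0) are collinear:
F(u₁) = 0.174 · (0.500 − 0.493) / (0.400 − 0.493) = 0.174 · (0.00700)/(-0.09300) = -0.01310

-0.013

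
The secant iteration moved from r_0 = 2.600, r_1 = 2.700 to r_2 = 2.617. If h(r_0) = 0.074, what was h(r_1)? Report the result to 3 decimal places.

The secant line through (2.600, 0.074) and (2.700, h(r_1)) crosses zero at r_2 = 2.617.
So (2.600, 0.074), (2.700, h(r_1)), (2.617, 0) are collinear:
h(r_1) = 0.074 · (2.700 − 2.617) / (2.600 − 2.617) = 0.074 · (0.08300)/(-0.01700) = -0.36129

-0.361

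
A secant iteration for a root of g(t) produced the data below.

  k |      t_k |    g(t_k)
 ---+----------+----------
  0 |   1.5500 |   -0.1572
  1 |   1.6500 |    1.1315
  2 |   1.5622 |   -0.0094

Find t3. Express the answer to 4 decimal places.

t3 = 1.5622 − (-0.0094)·(1.5622 − 1.6500) / (-0.0094 − 1.1315)
   = 1.5622 − (0.000825)/(-1.140900) = 1.562923

1.5629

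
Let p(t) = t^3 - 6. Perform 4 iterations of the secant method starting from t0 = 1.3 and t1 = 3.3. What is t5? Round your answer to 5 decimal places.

1.81438

p(1.3) = -3.8030000, p(3.3) = 29.9370000
t2 = 3.3000000 − 29.9370000·(3.3000000 − 1.3000000) / (29.9370000 − (-3.8030000)) = 3.3000000 − (59.8740000)/(33.7400000) = 1.5254298
p(1.5254298) = -2.4504227
t3 = 1.5254298 − (-2.4504227)·(1.5254298 − 3.3000000) / (-2.4504227 − 29.9370000) = 1.5254298 − (4.3484472)/(-32.3874227) = 1.6596932
p(1.6596932) = -1.4282397
t4 = 1.6596932 − (-1.4282397)·(1.6596932 − 1.5254298) / (-1.4282397 − (-2.4504227)) = 1.6596932 − (-0.1917604)/(1.0221830) = 1.8472921
p(1.8472921) = 0.3038624
t5 = 1.8472921 − 0.3038624·(1.8472921 − 1.6596932) / (0.3038624 − (-1.4282397)) = 1.8472921 − (0.0570042)/(1.7321021) = 1.8143817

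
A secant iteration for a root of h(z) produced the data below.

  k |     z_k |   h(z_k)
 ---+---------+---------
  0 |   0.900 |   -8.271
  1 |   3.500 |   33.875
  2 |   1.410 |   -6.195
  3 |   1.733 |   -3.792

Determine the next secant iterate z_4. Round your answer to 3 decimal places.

2.243

z_4 = 1.733 − (-3.792)·(1.733 − 1.410) / (-3.792 − (-6.195))
   = 1.733 − (-1.22482)/(2.40300) = 2.24270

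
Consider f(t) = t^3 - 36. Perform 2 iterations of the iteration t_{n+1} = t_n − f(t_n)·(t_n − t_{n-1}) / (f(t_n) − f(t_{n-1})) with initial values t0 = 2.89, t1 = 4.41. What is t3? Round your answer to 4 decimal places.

3.2689

f(2.89) = -11.862431, f(4.41) = 49.766121
t2 = 4.410000 − 49.766121·(4.410000 − 2.890000) / (49.766121 − (-11.862431)) = 4.410000 − (75.644504)/(61.628552) = 3.182574
f(3.182574) = -3.764425
t3 = 3.182574 − (-3.764425)·(3.182574 − 4.410000) / (-3.764425 − 49.766121) = 3.182574 − (4.620554)/(-53.530546) = 3.268890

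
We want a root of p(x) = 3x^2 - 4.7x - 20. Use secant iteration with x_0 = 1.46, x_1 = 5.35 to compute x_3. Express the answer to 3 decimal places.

3.276

p(1.46) = -20.46720, p(5.35) = 40.72250
x_2 = 5.35000 − 40.72250·(5.35000 − 1.46000) / (40.72250 − (-20.46720)) = 5.35000 − (158.41052)/(61.18970) = 2.76116
p(2.76116) = -10.10547
x_3 = 2.76116 − (-10.10547)·(2.76116 − 5.35000) / (-10.10547 − 40.72250) = 2.76116 − (26.16148)/(-50.82797) = 3.27586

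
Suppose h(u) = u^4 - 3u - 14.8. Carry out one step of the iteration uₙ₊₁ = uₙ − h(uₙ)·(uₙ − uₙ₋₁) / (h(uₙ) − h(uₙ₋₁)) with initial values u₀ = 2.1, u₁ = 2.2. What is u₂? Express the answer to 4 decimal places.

2.1449

h(2.1) = -1.651900, h(2.2) = 2.025600
u₂ = 2.200000 − 2.025600·(2.200000 − 2.100000) / (2.025600 − (-1.651900)) = 2.200000 − (0.202560)/(3.677500) = 2.144919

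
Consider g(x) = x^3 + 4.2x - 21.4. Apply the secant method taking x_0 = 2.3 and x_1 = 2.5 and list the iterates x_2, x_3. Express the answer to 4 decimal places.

g(2.3) = 0.427000, g(2.5) = 4.725000
x_2 = 2.500000 − 4.725000·(2.500000 − 2.300000) / (4.725000 − 0.427000) = 2.500000 − (0.945000)/(4.298000) = 2.280130
g(2.280130) = 0.030931
x_3 = 2.280130 − 0.030931·(2.280130 − 2.500000) / (0.030931 − 4.725000) = 2.280130 − (-0.006801)/(-4.694069) = 2.278681

2.2801, 2.2787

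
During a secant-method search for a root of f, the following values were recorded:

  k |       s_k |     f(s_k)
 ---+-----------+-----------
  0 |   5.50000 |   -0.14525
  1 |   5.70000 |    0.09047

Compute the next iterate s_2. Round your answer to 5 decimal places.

5.62324

s_2 = 5.70000 − 0.09047·(5.70000 − 5.50000) / (0.09047 − (-0.14525))
   = 5.70000 − (0.0180940)/(0.2357200) = 5.6232394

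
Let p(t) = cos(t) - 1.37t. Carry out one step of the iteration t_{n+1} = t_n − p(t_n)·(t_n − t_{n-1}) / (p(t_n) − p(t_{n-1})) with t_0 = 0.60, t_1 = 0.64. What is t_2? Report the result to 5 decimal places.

p(0.60) = 0.0033356, p(0.64) = -0.0747042
t_2 = 0.6400000 − (-0.0747042)·(0.6400000 − 0.6000000) / (-0.0747042 − 0.0033356) = 0.6400000 − (-0.0029882)/(-0.0780399) = 0.6017097

0.60171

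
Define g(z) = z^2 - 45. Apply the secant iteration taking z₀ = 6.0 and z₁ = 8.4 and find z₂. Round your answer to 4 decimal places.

g(6.0) = -9.000000, g(8.4) = 25.560000
z₂ = 8.400000 − 25.560000·(8.400000 − 6.000000) / (25.560000 − (-9.000000)) = 8.400000 − (61.344000)/(34.560000) = 6.625000

6.6250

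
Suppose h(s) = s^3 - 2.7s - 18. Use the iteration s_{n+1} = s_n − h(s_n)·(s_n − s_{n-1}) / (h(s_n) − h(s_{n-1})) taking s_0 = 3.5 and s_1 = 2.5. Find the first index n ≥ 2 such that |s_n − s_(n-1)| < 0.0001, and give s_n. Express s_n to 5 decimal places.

n = 6, s_n = 2.96244

h(3.5) = 15.4250000, h(2.5) = -9.1250000
s_2 = 2.5000000 − (-9.1250000)·(-1.0000000)/(-24.5500000) = 2.8716904;  |Δ| = 0.3716904
h(2.8716904) = -2.0718649
s_3 = 2.8716904 − (-2.0718649)·(0.3716904)/(7.0531351) = 2.9808748;  |Δ| = 0.1091844
h(2.9808748) = 0.4385434
s_4 = 2.9808748 − 0.4385434·(0.1091844)/(2.5104082) = 2.9618014;  |Δ| = 0.0190734
h(2.9618014) = -0.0151495
s_5 = 2.9618014 − (-0.0151495)·(-0.0190734)/(-0.4536928) = 2.9624383;  |Δ| = 0.0006369
h(2.9624383) = -0.0001046
s_6 = 2.9624383 − (-0.0001046)·(0.0006369)/(0.0150449) = 2.9624427;  |Δ| = 0.0000044
|s_6 − s_5| = 0.0000044 < 0.0001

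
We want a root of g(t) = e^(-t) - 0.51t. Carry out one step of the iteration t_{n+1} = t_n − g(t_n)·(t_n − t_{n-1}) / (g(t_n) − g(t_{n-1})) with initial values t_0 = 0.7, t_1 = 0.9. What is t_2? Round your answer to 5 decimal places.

0.84539

g(0.7) = 0.1395853, g(0.9) = -0.0524303
t_2 = 0.9000000 − (-0.0524303)·(0.9000000 − 0.7000000) / (-0.0524303 − 0.1395853) = 0.9000000 − (-0.0104861)/(-0.1920156) = 0.8453895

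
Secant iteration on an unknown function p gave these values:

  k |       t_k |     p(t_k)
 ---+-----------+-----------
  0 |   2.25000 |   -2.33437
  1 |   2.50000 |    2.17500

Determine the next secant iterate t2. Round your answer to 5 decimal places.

2.37942

t2 = 2.50000 − 2.17500·(2.50000 − 2.25000) / (2.17500 − (-2.33437))
   = 2.50000 − (0.5437500)/(4.5093700) = 2.3794177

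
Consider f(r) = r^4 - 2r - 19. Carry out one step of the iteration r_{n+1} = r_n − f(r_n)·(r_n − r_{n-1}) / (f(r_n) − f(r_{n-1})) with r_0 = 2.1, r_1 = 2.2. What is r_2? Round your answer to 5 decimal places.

f(2.1) = -3.7519000, f(2.2) = 0.0256000
r_2 = 2.2000000 − 0.0256000·(2.2000000 − 2.1000000) / (0.0256000 − (-3.7519000)) = 2.2000000 − (0.0025600)/(3.7775000) = 2.1993223

2.19932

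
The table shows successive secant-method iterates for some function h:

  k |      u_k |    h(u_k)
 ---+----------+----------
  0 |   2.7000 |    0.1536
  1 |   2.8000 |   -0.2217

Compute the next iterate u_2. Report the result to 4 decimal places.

u_2 = 2.8000 − (-0.2217)·(2.8000 − 2.7000) / (-0.2217 − 0.1536)
   = 2.8000 − (-0.022170)/(-0.375300) = 2.740927

2.7409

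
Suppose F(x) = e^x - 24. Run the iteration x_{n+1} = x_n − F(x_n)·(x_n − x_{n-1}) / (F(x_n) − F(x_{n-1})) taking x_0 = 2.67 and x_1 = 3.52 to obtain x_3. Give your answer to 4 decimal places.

3.1637

F(2.67) = -9.560031, F(3.52) = 9.784428
x_2 = 3.520000 − 9.784428·(3.520000 − 2.670000) / (9.784428 − (-9.560031)) = 3.520000 − (8.316764)/(19.344459) = 3.090070
F(3.090070) = -2.021385
x_3 = 3.090070 − (-2.021385)·(3.090070 − 3.520000) / (-2.021385 − 9.784428) = 3.090070 − (0.869054)/(-11.805813) = 3.163682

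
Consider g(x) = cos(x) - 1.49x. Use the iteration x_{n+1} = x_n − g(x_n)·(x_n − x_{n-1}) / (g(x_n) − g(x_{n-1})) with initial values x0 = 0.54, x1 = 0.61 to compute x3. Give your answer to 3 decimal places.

0.566

g(0.54) = 0.05311, g(0.61) = -0.08925
x2 = 0.61000 − (-0.08925)·(0.61000 − 0.54000) / (-0.08925 − 0.05311) = 0.61000 − (-0.00625)/(-0.14236) = 0.56611
g(0.56611) = 0.00048
x3 = 0.56611 − 0.00048·(0.56611 − 0.61000) / (0.00048 − (-0.08925)) = 0.56611 − (-0.00002)/(0.08973) = 0.56635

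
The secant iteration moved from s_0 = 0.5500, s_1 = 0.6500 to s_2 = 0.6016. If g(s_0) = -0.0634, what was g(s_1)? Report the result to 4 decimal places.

0.0595

The secant line through (0.5500, -0.0634) and (0.6500, g(s_1)) crosses zero at s_2 = 0.6016.
So (0.5500, -0.0634), (0.6500, g(s_1)), (0.6016, 0) are collinear:
g(s_1) = -0.0634 · (0.6500 − 0.6016) / (0.5500 − 0.6016) = -0.0634 · (0.048400)/(-0.051600) = 0.059468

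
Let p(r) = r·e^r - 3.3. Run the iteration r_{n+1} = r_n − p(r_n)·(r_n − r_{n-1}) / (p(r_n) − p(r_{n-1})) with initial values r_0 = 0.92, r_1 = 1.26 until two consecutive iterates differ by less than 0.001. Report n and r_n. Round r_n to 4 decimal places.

p(0.92) = -0.991453, p(1.26) = 1.142031
r_2 = 1.260000 − 1.142031·(0.340000)/(2.133484) = 1.078002;  |Δ| = 0.181998
p(1.078002) = -0.131968
r_3 = 1.078002 − (-0.131968)·(-0.181998)/(-1.273999) = 1.096854;  |Δ| = 0.018852
p(1.096854) = -0.015218
r_4 = 1.096854 − (-0.015218)·(0.018852)/(0.116749) = 1.099311;  |Δ| = 0.002457
p(1.099311) = 0.000241
r_5 = 1.099311 − 0.000241·(0.002457)/(0.015460) = 1.099273;  |Δ| = 0.000038
|r_5 − r_4| = 0.000038 < 0.001

n = 5, r_n = 1.0993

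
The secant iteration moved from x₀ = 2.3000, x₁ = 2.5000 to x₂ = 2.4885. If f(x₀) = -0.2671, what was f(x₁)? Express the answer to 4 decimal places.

The secant line through (2.3000, -0.2671) and (2.5000, f(x₁)) crosses zero at x₂ = 2.4885.
So (2.3000, -0.2671), (2.5000, f(x₁)), (2.4885, 0) are collinear:
f(x₁) = -0.2671 · (2.5000 − 2.4885) / (2.3000 − 2.4885) = -0.2671 · (0.011500)/(-0.188500) = 0.016295

0.0163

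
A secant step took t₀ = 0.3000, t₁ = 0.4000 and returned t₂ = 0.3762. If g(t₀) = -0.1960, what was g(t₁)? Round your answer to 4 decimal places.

0.0612

The secant line through (0.3000, -0.1960) and (0.4000, g(t₁)) crosses zero at t₂ = 0.3762.
So (0.3000, -0.1960), (0.4000, g(t₁)), (0.3762, 0) are collinear:
g(t₁) = -0.1960 · (0.4000 − 0.3762) / (0.3000 − 0.3762) = -0.1960 · (0.023800)/(-0.076200) = 0.061218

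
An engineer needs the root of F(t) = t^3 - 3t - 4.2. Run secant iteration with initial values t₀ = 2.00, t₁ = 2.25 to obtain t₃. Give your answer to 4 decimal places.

F(2.00) = -2.200000, F(2.25) = 0.440625
t₂ = 2.250000 − 0.440625·(2.250000 − 2.000000) / (0.440625 − (-2.200000)) = 2.250000 − (0.110156)/(2.640625) = 2.208284
F(2.208284) = -0.056115
t₃ = 2.208284 − (-0.056115)·(2.208284 − 2.250000) / (-0.056115 − 0.440625) = 2.208284 − (0.002341)/(-0.496740) = 2.212996

2.2130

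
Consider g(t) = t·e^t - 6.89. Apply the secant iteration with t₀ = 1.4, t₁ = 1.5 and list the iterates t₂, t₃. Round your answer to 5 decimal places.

g(1.4) = -1.2127200, g(1.5) = -0.1674664
t₂ = 1.5000000 − (-0.1674664)·(1.5000000 − 1.4000000) / (-0.1674664 − (-1.2127200)) = 1.5000000 − (-0.0167466)/(1.0452537) = 1.5160216
g(1.5160216) = 0.0140703
t₃ = 1.5160216 − 0.0140703·(1.5160216 − 1.5000000) / (0.0140703 − (-0.1674664)) = 1.5160216 − (0.0002254)/(0.1815367) = 1.5147798

1.51602, 1.51478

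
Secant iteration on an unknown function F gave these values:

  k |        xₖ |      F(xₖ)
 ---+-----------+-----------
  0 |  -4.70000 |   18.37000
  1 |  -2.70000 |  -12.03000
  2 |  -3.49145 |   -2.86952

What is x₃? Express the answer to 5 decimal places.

x₃ = -3.49145 − (-2.86952)·(-3.49145 − (-2.70000)) / (-2.86952 − (-12.03000))
   = -3.49145 − (2.2710816)/(9.1604800) = -3.7393717

-3.73937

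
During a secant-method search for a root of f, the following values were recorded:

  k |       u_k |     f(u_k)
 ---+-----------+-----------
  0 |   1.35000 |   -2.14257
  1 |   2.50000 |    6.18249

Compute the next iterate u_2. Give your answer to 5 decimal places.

u_2 = 2.50000 − 6.18249·(2.50000 − 1.35000) / (6.18249 − (-2.14257))
   = 2.50000 − (7.1098635)/(8.3250600) = 1.6459685

1.64597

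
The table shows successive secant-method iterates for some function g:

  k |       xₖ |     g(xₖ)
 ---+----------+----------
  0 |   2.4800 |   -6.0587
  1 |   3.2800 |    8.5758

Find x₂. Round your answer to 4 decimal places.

2.8112

x₂ = 3.2800 − 8.5758·(3.2800 − 2.4800) / (8.5758 − (-6.0587))
   = 3.2800 − (6.860640)/(14.634500) = 2.811201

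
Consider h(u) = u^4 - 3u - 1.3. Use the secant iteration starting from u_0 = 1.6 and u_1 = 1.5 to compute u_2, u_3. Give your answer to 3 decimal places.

1.562, 1.565

h(1.6) = 0.45360, h(1.5) = -0.73750
u_2 = 1.50000 − (-0.73750)·(1.50000 − 1.60000) / (-0.73750 − 0.45360) = 1.50000 − (0.07375)/(-1.19110) = 1.56192
h(1.56192) = -0.03417
u_3 = 1.56192 − (-0.03417)·(1.56192 − 1.50000) / (-0.03417 − (-0.73750)) = 1.56192 − (-0.00212)/(0.70333) = 1.56493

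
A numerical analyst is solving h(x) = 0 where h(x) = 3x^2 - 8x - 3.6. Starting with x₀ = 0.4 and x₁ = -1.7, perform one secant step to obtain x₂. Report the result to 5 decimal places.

-0.13109

h(0.4) = -6.3200000, h(-1.7) = 18.6700000
x₂ = -1.7000000 − 18.6700000·(-1.7000000 − 0.4000000) / (18.6700000 − (-6.3200000)) = -1.7000000 − (-39.2070000)/(24.9900000) = -0.1310924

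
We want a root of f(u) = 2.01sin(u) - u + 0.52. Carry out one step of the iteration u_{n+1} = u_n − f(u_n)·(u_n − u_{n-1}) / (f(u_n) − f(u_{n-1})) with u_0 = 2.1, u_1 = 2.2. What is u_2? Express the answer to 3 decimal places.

f(2.1) = 0.15505, f(2.2) = -0.05492
u_2 = 2.20000 − (-0.05492)·(2.20000 − 2.10000) / (-0.05492 − 0.15505) = 2.20000 − (-0.00549)/(-0.20997) = 2.17384

2.174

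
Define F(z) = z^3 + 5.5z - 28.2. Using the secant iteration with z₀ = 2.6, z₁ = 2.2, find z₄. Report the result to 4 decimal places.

2.4508

F(2.6) = 3.676000, F(2.2) = -5.452000
z₂ = 2.200000 − (-5.452000)·(2.200000 − 2.600000) / (-5.452000 − 3.676000) = 2.200000 − (2.180800)/(-9.128000) = 2.438913
F(2.438913) = -0.278595
z₃ = 2.438913 − (-0.278595)·(2.438913 − 2.200000) / (-0.278595 − (-5.452000)) = 2.438913 − (-0.066560)/(5.173405) = 2.451779
F(2.451779) = 0.022969
z₄ = 2.451779 − 0.022969·(2.451779 − 2.438913) / (0.022969 − (-0.278595)) = 2.451779 − (0.000296)/(0.301564) = 2.450799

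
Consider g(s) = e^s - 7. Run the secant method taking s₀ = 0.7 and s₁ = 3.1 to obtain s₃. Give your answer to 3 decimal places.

1.620

g(0.7) = -4.98625, g(3.1) = 15.19795
s₂ = 3.10000 − 15.19795·(3.10000 − 0.70000) / (15.19795 − (-4.98625)) = 3.10000 − (36.47508)/(20.18420) = 1.29289
g(1.29289) = -3.35670
s₃ = 1.29289 − (-3.35670)·(1.29289 − 3.10000) / (-3.35670 − 15.19795) = 1.29289 − (6.06593)/(-18.55465) = 1.61981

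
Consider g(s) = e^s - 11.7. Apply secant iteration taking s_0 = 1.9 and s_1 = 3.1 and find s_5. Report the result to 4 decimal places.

g(1.9) = -5.014106, g(3.1) = 10.497951
s_2 = 3.100000 − 10.497951·(3.100000 − 1.900000) / (10.497951 − (-5.014106)) = 3.100000 − (12.597542)/(15.512057) = 2.287887
g(2.287887) = -1.845905
s_3 = 2.287887 − (-1.845905)·(2.287887 − 3.100000) / (-1.845905 − 10.497951) = 2.287887 − (1.499083)/(-12.343856) = 2.409331
g(2.409331) = -0.573487
s_4 = 2.409331 − (-0.573487)·(2.409331 − 2.287887) / (-0.573487 − (-1.845905)) = 2.409331 − (-0.069646)/(1.272418) = 2.464066
g(2.464066) = 0.052504
s_5 = 2.464066 − 0.052504·(2.464066 − 2.409331) / (0.052504 − (-0.573487)) = 2.464066 − (0.002874)/(0.625991) = 2.459475

2.4595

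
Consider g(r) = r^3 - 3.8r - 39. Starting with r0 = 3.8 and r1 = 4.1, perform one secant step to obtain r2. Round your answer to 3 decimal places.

g(3.8) = 1.43200, g(4.1) = 14.34100
r2 = 4.10000 − 14.34100·(4.10000 − 3.80000) / (14.34100 − 1.43200) = 4.10000 − (4.30230)/(12.90900) = 3.76672

3.767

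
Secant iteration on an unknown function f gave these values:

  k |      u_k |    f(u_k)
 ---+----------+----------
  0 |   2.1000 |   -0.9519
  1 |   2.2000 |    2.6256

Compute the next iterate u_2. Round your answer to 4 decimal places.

u_2 = 2.2000 − 2.6256·(2.2000 − 2.1000) / (2.6256 − (-0.9519))
   = 2.2000 − (0.262560)/(3.577500) = 2.126608

2.1266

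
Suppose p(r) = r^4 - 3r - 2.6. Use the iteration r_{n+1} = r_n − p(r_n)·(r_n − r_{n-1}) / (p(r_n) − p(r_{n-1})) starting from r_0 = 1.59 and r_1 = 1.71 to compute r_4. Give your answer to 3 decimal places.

p(1.59) = -0.97871, p(1.71) = 0.82036
r_2 = 1.71000 − 0.82036·(1.71000 − 1.59000) / (0.82036 − (-0.97871)) = 1.71000 − (0.09844)/(1.79907) = 1.65528
p(1.65528) = -0.05849
r_3 = 1.65528 − (-0.05849)·(1.65528 − 1.71000) / (-0.05849 − 0.82036) = 1.65528 − (0.00320)/(-0.87885) = 1.65892
p(1.65892) = -0.00313
r_4 = 1.65892 − (-0.00313)·(1.65892 − 1.65528) / (-0.00313 − (-0.05849)) = 1.65892 − (-0.00001)/(0.05536) = 1.65913

1.659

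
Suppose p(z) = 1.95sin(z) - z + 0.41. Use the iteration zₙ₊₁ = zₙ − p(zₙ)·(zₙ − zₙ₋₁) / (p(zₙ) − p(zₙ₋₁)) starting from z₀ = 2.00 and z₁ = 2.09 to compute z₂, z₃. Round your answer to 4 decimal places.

2.0969, 2.0966

p(2.00) = 0.183130, p(2.09) = 0.013018
z₂ = 2.090000 − 0.013018·(2.090000 − 2.000000) / (0.013018 − 0.183130) = 2.090000 − (0.001172)/(-0.170112) = 2.096888
p(2.096888) = -0.000573
z₃ = 2.096888 − (-0.000573)·(2.096888 − 2.090000) / (-0.000573 − 0.013018) = 2.096888 − (-0.000004)/(-0.013592) = 2.096597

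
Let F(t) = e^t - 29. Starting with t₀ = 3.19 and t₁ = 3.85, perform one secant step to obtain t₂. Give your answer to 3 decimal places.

3.327

F(3.19) = -4.71157, F(3.85) = 17.99306
t₂ = 3.85000 − 17.99306·(3.85000 − 3.19000) / (17.99306 − (-4.71157)) = 3.85000 − (11.87542)/(22.70464) = 3.32696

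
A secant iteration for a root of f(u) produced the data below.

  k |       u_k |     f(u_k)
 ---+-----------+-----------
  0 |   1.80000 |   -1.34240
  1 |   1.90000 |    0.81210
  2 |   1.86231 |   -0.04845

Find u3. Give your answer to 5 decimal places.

u3 = 1.86231 − (-0.04845)·(1.86231 − 1.90000) / (-0.04845 − 0.81210)
   = 1.86231 − (0.0018261)/(-0.8605500) = 1.8644320

1.86443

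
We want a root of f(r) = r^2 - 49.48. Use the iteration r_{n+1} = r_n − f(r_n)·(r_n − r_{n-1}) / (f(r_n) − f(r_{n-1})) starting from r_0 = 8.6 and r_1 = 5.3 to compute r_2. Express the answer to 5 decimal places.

6.83885

f(8.6) = 24.4800000, f(5.3) = -21.3900000
r_2 = 5.3000000 − (-21.3900000)·(5.3000000 − 8.6000000) / (-21.3900000 − 24.4800000) = 5.3000000 − (70.5870000)/(-45.8700000) = 6.8388489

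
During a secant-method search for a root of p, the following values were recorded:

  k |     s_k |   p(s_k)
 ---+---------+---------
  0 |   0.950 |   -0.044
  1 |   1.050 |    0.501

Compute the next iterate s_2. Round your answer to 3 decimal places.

0.958

s_2 = 1.050 − 0.501·(1.050 − 0.950) / (0.501 − (-0.044))
   = 1.050 − (0.05010)/(0.54500) = 0.95807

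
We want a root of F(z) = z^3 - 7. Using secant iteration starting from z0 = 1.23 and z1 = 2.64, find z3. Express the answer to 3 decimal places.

F(1.23) = -5.13913, F(2.64) = 11.39974
z2 = 2.64000 − 11.39974·(2.64000 − 1.23000) / (11.39974 − (-5.13913)) = 2.64000 − (16.07364)/(16.53888) = 1.66813
F(1.66813) = -2.35817
z3 = 1.66813 − (-2.35817)·(1.66813 − 2.64000) / (-2.35817 − 11.39974) = 1.66813 − (2.29183)/(-13.75791) = 1.83471

1.835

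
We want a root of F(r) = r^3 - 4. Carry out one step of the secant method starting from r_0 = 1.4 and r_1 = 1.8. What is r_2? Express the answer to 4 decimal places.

1.5627

F(1.4) = -1.256000, F(1.8) = 1.832000
r_2 = 1.800000 − 1.832000·(1.800000 − 1.400000) / (1.832000 − (-1.256000)) = 1.800000 − (0.732800)/(3.088000) = 1.562694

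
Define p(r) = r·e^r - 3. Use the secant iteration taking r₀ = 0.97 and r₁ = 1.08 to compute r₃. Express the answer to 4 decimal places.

1.0499

p(0.97) = -0.441194, p(1.08) = 0.180254
r₂ = 1.080000 − 0.180254·(1.080000 − 0.970000) / (0.180254 − (-0.441194)) = 1.080000 − (0.019828)/(0.621448) = 1.048094
p(1.048094) = -0.010616
r₃ = 1.048094 − (-0.010616)·(1.048094 − 1.080000) / (-0.010616 − 0.180254) = 1.048094 − (0.000339)/(-0.190870) = 1.049869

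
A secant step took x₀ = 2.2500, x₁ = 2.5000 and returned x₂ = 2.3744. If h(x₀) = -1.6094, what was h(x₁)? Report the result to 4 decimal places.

1.6249

The secant line through (2.2500, -1.6094) and (2.5000, h(x₁)) crosses zero at x₂ = 2.3744.
So (2.2500, -1.6094), (2.5000, h(x₁)), (2.3744, 0) are collinear:
h(x₁) = -1.6094 · (2.5000 − 2.3744) / (2.2500 − 2.3744) = -1.6094 · (0.125600)/(-0.124400) = 1.624925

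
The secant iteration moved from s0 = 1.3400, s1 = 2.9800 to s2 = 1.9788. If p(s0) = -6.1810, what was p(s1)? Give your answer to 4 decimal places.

The secant line through (1.3400, -6.1810) and (2.9800, p(s1)) crosses zero at s2 = 1.9788.
So (1.3400, -6.1810), (2.9800, p(s1)), (1.9788, 0) are collinear:
p(s1) = -6.1810 · (2.9800 − 1.9788) / (1.3400 − 1.9788) = -6.1810 · (1.001200)/(-0.638800) = 9.687566

9.6876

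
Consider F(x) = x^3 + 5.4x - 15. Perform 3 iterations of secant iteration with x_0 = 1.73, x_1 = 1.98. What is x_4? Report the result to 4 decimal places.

1.7630

F(1.73) = -0.480283, F(1.98) = 3.454392
x_2 = 1.980000 − 3.454392·(1.980000 − 1.730000) / (3.454392 − (-0.480283)) = 1.980000 − (0.863598)/(3.934675) = 1.760516
F(1.760516) = -0.036640
x_3 = 1.760516 − (-0.036640)·(1.760516 − 1.980000) / (-0.036640 − 3.454392) = 1.760516 − (0.008042)/(-3.491032) = 1.762820
F(1.762820) = -0.002753
x_4 = 1.762820 − (-0.002753)·(1.762820 − 1.760516) / (-0.002753 − (-0.036640)) = 1.762820 − (-0.000006)/(0.033887) = 1.763007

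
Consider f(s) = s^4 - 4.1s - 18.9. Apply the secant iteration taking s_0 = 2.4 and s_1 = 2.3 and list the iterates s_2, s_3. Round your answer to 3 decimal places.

2.307, 2.308

f(2.4) = 4.43760, f(2.3) = -0.34590
s_2 = 2.30000 − (-0.34590)·(2.30000 − 2.40000) / (-0.34590 − 4.43760) = 2.30000 − (0.03459)/(-4.78350) = 2.30723
f(2.30723) = -0.02196
s_3 = 2.30723 − (-0.02196)·(2.30723 − 2.30000) / (-0.02196 − (-0.34590)) = 2.30723 − (-0.00016)/(0.32394) = 2.30772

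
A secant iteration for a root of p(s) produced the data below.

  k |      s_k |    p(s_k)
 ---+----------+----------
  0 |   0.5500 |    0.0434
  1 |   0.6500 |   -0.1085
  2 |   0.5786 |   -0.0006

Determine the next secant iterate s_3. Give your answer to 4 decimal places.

0.5782

s_3 = 0.5786 − (-0.0006)·(0.5786 − 0.6500) / (-0.0006 − (-0.1085))
   = 0.5786 − (0.000043)/(0.107900) = 0.578203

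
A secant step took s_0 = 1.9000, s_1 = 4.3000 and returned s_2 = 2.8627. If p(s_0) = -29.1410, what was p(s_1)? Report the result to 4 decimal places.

The secant line through (1.9000, -29.1410) and (4.3000, p(s_1)) crosses zero at s_2 = 2.8627.
So (1.9000, -29.1410), (4.3000, p(s_1)), (2.8627, 0) are collinear:
p(s_1) = -29.1410 · (4.3000 − 2.8627) / (1.9000 − 2.8627) = -29.1410 · (1.437300)/(-0.962700) = 43.507177

43.5072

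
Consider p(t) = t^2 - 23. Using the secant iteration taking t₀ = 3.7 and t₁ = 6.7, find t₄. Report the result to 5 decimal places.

4.79656

p(3.7) = -9.3100000, p(6.7) = 21.8900000
t₂ = 6.7000000 − 21.8900000·(6.7000000 − 3.7000000) / (21.8900000 − (-9.3100000)) = 6.7000000 − (65.6700000)/(31.2000000) = 4.5951923
p(4.5951923) = -1.8842077
t₃ = 4.5951923 − (-1.8842077)·(4.5951923 − 6.7000000) / (-1.8842077 − 21.8900000) = 4.5951923 − (3.9658948)/(-23.7742077) = 4.7620073
p(4.7620073) = -0.3232863
t₄ = 4.7620073 − (-0.3232863)·(4.7620073 − 4.5951923) / (-0.3232863 − (-1.8842077)) = 4.7620073 − (-0.0539290)/(1.5609214) = 4.7965568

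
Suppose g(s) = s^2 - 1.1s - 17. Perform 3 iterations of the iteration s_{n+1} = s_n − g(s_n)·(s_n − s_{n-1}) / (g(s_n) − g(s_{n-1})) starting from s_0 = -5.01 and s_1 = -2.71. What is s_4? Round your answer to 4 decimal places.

-3.6093

g(-5.01) = 13.611100, g(-2.71) = -6.674900
s_2 = -2.710000 − (-6.674900)·(-2.710000 − (-5.010000)) / (-6.674900 − 13.611100) = -2.710000 − (-15.352270)/(-20.286000) = -3.466791
g(-3.466791) = -1.167887
s_3 = -3.466791 − (-1.167887)·(-3.466791 − (-2.710000)) / (-1.167887 − (-6.674900)) = -3.466791 − (0.883847)/(5.507013) = -3.627286
g(-3.627286) = 0.147220
s_4 = -3.627286 − 0.147220·(-3.627286 − (-3.466791)) / (0.147220 − (-1.167887)) = -3.627286 − (-0.023628)/(1.315107) = -3.609320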